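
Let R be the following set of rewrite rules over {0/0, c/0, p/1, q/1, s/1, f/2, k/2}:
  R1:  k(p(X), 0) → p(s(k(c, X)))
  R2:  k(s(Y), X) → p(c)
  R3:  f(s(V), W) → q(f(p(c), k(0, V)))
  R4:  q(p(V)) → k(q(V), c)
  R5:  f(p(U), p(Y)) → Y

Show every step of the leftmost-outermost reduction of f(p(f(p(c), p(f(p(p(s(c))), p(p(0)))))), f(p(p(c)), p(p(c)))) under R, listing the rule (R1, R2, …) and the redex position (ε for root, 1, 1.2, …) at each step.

1. f(p(f(p(c), p(f(p(p(s(c))), p(p(0)))))), f(p(p(c)), p(p(c))))  →  f(p(f(p(p(s(c))), p(p(0)))), f(p(p(c)), p(p(c))))   [R5 at 1.1]
2. f(p(f(p(p(s(c))), p(p(0)))), f(p(p(c)), p(p(c))))  →  f(p(p(0)), f(p(p(c)), p(p(c))))   [R5 at 1.1]
3. f(p(p(0)), f(p(p(c)), p(p(c))))  →  f(p(p(0)), p(c))   [R5 at 2]
4. f(p(p(0)), p(c))  →  c   [R5 at ε]

c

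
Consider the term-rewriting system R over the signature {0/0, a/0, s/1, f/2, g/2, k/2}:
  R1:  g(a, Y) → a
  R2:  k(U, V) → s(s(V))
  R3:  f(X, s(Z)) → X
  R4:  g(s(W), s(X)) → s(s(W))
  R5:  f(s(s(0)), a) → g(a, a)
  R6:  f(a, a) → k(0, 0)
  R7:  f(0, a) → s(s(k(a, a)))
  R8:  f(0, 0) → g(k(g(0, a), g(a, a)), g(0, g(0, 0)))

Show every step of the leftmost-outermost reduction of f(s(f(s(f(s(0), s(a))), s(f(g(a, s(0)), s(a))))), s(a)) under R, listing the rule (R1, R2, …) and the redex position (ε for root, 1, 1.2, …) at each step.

1. f(s(f(s(f(s(0), s(a))), s(f(g(a, s(0)), s(a))))), s(a))  →  s(f(s(f(s(0), s(a))), s(f(g(a, s(0)), s(a)))))   [R3 at ε]
2. s(f(s(f(s(0), s(a))), s(f(g(a, s(0)), s(a)))))  →  s(s(f(s(0), s(a))))   [R3 at 1]
3. s(s(f(s(0), s(a))))  →  s(s(s(0)))   [R3 at 1.1]

s(s(s(0)))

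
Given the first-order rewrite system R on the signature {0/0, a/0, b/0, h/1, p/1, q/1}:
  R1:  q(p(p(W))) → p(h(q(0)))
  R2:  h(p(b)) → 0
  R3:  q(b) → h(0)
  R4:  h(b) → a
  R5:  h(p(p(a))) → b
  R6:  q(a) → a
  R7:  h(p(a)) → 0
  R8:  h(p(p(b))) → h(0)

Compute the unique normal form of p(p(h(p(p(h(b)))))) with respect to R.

1. p(p(h(p(p(h(b))))))  →  p(p(h(p(p(a)))))   [R4 at 1.1.1.1.1]
2. p(p(h(p(p(a)))))  →  p(p(b))   [R5 at 1.1]

p(p(b))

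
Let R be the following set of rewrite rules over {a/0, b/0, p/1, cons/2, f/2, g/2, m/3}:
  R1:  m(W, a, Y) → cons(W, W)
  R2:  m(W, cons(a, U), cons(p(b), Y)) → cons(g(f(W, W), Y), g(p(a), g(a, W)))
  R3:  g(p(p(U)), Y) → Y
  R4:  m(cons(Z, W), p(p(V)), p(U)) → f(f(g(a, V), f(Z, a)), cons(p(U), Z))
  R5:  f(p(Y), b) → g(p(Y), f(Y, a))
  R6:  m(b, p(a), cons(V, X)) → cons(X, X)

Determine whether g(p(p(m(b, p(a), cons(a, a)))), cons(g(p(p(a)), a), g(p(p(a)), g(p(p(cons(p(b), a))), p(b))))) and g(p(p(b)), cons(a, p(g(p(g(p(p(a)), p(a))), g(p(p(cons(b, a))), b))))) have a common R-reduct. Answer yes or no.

Reduce t₁ = g(p(p(m(b, p(a), cons(a, a)))), cons(g(p(p(a)), a), g(p(p(a)), g(p(p(cons(p(b), a))), p(b))))):
1. g(p(p(m(b, p(a), cons(a, a)))), cons(g(p(p(a)), a), g(p(p(a)), g(p(p(cons(p(b), a))), p(b)))))  →  cons(g(p(p(a)), a), g(p(p(a)), g(p(p(cons(p(b), a))), p(b))))   [R3 at ε]
2. cons(g(p(p(a)), a), g(p(p(a)), g(p(p(cons(p(b), a))), p(b))))  →  cons(a, g(p(p(a)), g(p(p(cons(p(b), a))), p(b))))   [R3 at 1]
3. cons(a, g(p(p(a)), g(p(p(cons(p(b), a))), p(b))))  →  cons(a, g(p(p(cons(p(b), a))), p(b)))   [R3 at 2]
4. cons(a, g(p(p(cons(p(b), a))), p(b)))  →  cons(a, p(b))   [R3 at 2]

Reduce t₂ = g(p(p(b)), cons(a, p(g(p(g(p(p(a)), p(a))), g(p(p(cons(b, a))), b))))):
1. g(p(p(b)), cons(a, p(g(p(g(p(p(a)), p(a))), g(p(p(cons(b, a))), b)))))  →  cons(a, p(g(p(g(p(p(a)), p(a))), g(p(p(cons(b, a))), b))))   [R3 at ε]
2. cons(a, p(g(p(g(p(p(a)), p(a))), g(p(p(cons(b, a))), b))))  →  cons(a, p(g(p(p(a)), g(p(p(cons(b, a))), b))))   [R3 at 2.1.1.1]
3. cons(a, p(g(p(p(a)), g(p(p(cons(b, a))), b))))  →  cons(a, p(g(p(p(cons(b, a))), b)))   [R3 at 2.1]
4. cons(a, p(g(p(p(cons(b, a))), b)))  →  cons(a, p(b))   [R3 at 2.1]

yes — NF(t₁) = cons(a, p(b)), NF(t₂) = cons(a, p(b))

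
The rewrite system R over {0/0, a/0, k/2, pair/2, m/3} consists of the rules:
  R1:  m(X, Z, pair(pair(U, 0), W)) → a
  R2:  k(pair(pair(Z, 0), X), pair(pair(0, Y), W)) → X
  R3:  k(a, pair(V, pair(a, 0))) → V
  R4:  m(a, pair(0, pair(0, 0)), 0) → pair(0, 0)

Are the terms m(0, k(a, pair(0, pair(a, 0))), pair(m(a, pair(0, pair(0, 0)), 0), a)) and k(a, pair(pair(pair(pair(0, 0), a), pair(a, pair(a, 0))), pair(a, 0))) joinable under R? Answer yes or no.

no — NF(t₁) = a, NF(t₂) = pair(pair(pair(0, 0), a), pair(a, pair(a, 0)))

Reduce t₁ = m(0, k(a, pair(0, pair(a, 0))), pair(m(a, pair(0, pair(0, 0)), 0), a)):
1. m(0, k(a, pair(0, pair(a, 0))), pair(m(a, pair(0, pair(0, 0)), 0), a))  →  m(0, 0, pair(m(a, pair(0, pair(0, 0)), 0), a))   [R3 at 2]
2. m(0, 0, pair(m(a, pair(0, pair(0, 0)), 0), a))  →  m(0, 0, pair(pair(0, 0), a))   [R4 at 3.1]
3. m(0, 0, pair(pair(0, 0), a))  →  a   [R1 at ε]

Reduce t₂ = k(a, pair(pair(pair(pair(0, 0), a), pair(a, pair(a, 0))), pair(a, 0))):
1. k(a, pair(pair(pair(pair(0, 0), a), pair(a, pair(a, 0))), pair(a, 0)))  →  pair(pair(pair(0, 0), a), pair(a, pair(a, 0)))   [R3 at ε]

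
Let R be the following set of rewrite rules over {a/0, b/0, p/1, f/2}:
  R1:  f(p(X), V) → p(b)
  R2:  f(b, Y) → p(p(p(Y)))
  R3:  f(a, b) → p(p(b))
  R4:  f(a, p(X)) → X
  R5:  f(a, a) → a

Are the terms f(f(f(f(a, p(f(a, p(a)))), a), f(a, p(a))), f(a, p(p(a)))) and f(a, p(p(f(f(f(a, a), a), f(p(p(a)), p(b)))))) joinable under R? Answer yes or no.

Reduce t₁ = f(f(f(f(a, p(f(a, p(a)))), a), f(a, p(a))), f(a, p(p(a)))):
1. f(f(f(f(a, p(f(a, p(a)))), a), f(a, p(a))), f(a, p(p(a))))  →  f(f(f(f(a, p(a)), a), f(a, p(a))), f(a, p(p(a))))   [R4 at 1.1.1]
2. f(f(f(f(a, p(a)), a), f(a, p(a))), f(a, p(p(a))))  →  f(f(f(a, a), f(a, p(a))), f(a, p(p(a))))   [R4 at 1.1.1]
3. f(f(f(a, a), f(a, p(a))), f(a, p(p(a))))  →  f(f(a, f(a, p(a))), f(a, p(p(a))))   [R5 at 1.1]
4. f(f(a, f(a, p(a))), f(a, p(p(a))))  →  f(f(a, a), f(a, p(p(a))))   [R4 at 1.2]
5. f(f(a, a), f(a, p(p(a))))  →  f(a, f(a, p(p(a))))   [R5 at 1]
6. f(a, f(a, p(p(a))))  →  f(a, p(a))   [R4 at 2]
7. f(a, p(a))  →  a   [R4 at ε]

Reduce t₂ = f(a, p(p(f(f(f(a, a), a), f(p(p(a)), p(b)))))):
1. f(a, p(p(f(f(f(a, a), a), f(p(p(a)), p(b))))))  →  p(f(f(f(a, a), a), f(p(p(a)), p(b))))   [R4 at ε]
2. p(f(f(f(a, a), a), f(p(p(a)), p(b))))  →  p(f(f(a, a), f(p(p(a)), p(b))))   [R5 at 1.1.1]
3. p(f(f(a, a), f(p(p(a)), p(b))))  →  p(f(a, f(p(p(a)), p(b))))   [R5 at 1.1]
4. p(f(a, f(p(p(a)), p(b))))  →  p(f(a, p(b)))   [R1 at 1.2]
5. p(f(a, p(b)))  →  p(b)   [R4 at 1]

no — NF(t₁) = a, NF(t₂) = p(b)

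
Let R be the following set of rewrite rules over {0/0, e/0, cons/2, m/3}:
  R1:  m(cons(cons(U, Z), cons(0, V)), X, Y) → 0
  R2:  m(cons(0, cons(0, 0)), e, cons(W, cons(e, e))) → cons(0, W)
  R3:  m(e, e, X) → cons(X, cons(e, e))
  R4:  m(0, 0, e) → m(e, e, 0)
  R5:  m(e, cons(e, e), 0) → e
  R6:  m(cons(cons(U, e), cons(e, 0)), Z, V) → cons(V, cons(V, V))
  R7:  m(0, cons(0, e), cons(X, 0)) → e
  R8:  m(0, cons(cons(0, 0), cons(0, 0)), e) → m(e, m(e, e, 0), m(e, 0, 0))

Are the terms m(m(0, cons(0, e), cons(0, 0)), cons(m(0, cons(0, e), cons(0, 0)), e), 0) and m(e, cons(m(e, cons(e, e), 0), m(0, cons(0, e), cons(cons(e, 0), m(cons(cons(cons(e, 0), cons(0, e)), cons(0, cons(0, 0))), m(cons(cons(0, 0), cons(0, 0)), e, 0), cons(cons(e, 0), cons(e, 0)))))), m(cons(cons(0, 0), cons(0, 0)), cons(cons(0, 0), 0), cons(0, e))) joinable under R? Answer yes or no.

Reduce t₁ = m(m(0, cons(0, e), cons(0, 0)), cons(m(0, cons(0, e), cons(0, 0)), e), 0):
1. m(m(0, cons(0, e), cons(0, 0)), cons(m(0, cons(0, e), cons(0, 0)), e), 0)  →  m(e, cons(m(0, cons(0, e), cons(0, 0)), e), 0)   [R7 at 1]
2. m(e, cons(m(0, cons(0, e), cons(0, 0)), e), 0)  →  m(e, cons(e, e), 0)   [R7 at 2.1]
3. m(e, cons(e, e), 0)  →  e   [R5 at ε]

Reduce t₂ = m(e, cons(m(e, cons(e, e), 0), m(0, cons(0, e), cons(cons(e, 0), m(cons(cons(cons(e, 0), cons(0, e)), cons(0, cons(0, 0))), m(cons(cons(0, 0), cons(0, 0)), e, 0), cons(cons(e, 0), cons(e, 0)))))), m(cons(cons(0, 0), cons(0, 0)), cons(cons(0, 0), 0), cons(0, e))):
1. m(e, cons(m(e, cons(e, e), 0), m(0, cons(0, e), cons(cons(e, 0), m(cons(cons(cons(e, 0), cons(0, e)), cons(0, cons(0, 0))), m(cons(cons(0, 0), cons(0, 0)), e, 0), cons(cons(e, 0), cons(e, 0)))))), m(cons(cons(0, 0), cons(0, 0)), cons(cons(0, 0), 0), cons(0, e)))  →  m(e, cons(e, m(0, cons(0, e), cons(cons(e, 0), m(cons(cons(cons(e, 0), cons(0, e)), cons(0, cons(0, 0))), m(cons(cons(0, 0), cons(0, 0)), e, 0), cons(cons(e, 0), cons(e, 0)))))), m(cons(cons(0, 0), cons(0, 0)), cons(cons(0, 0), 0), cons(0, e)))   [R5 at 2.1]
2. m(e, cons(e, m(0, cons(0, e), cons(cons(e, 0), m(cons(cons(cons(e, 0), cons(0, e)), cons(0, cons(0, 0))), m(cons(cons(0, 0), cons(0, 0)), e, 0), cons(cons(e, 0), cons(e, 0)))))), m(cons(cons(0, 0), cons(0, 0)), cons(cons(0, 0), 0), cons(0, e)))  →  m(e, cons(e, m(0, cons(0, e), cons(cons(e, 0), 0))), m(cons(cons(0, 0), cons(0, 0)), cons(cons(0, 0), 0), cons(0, e)))   [R1 at 2.2.3.2]
3. m(e, cons(e, m(0, cons(0, e), cons(cons(e, 0), 0))), m(cons(cons(0, 0), cons(0, 0)), cons(cons(0, 0), 0), cons(0, e)))  →  m(e, cons(e, e), m(cons(cons(0, 0), cons(0, 0)), cons(cons(0, 0), 0), cons(0, e)))   [R7 at 2.2]
4. m(e, cons(e, e), m(cons(cons(0, 0), cons(0, 0)), cons(cons(0, 0), 0), cons(0, e)))  →  m(e, cons(e, e), 0)   [R1 at 3]
5. m(e, cons(e, e), 0)  →  e   [R5 at ε]

yes — NF(t₁) = e, NF(t₂) = e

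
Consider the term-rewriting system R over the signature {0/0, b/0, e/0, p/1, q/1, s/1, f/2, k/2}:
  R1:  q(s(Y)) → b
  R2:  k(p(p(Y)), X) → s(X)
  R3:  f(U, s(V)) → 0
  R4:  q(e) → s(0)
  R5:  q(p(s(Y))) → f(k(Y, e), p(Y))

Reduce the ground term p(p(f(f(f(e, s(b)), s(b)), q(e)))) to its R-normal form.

1. p(p(f(f(f(e, s(b)), s(b)), q(e))))  →  p(p(f(0, q(e))))   [R3 at 1.1.1]
2. p(p(f(0, q(e))))  →  p(p(f(0, s(0))))   [R4 at 1.1.2]
3. p(p(f(0, s(0))))  →  p(p(0))   [R3 at 1.1]

p(p(0))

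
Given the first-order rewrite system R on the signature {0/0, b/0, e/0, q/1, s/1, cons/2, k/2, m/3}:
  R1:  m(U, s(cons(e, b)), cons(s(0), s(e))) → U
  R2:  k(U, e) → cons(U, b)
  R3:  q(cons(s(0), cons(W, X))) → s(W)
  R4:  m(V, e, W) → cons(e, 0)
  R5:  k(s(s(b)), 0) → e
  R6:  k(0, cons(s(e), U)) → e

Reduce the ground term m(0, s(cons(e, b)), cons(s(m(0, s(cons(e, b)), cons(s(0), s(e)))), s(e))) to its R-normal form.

1. m(0, s(cons(e, b)), cons(s(m(0, s(cons(e, b)), cons(s(0), s(e)))), s(e)))  →  m(0, s(cons(e, b)), cons(s(0), s(e)))   [R1 at 3.1.1]
2. m(0, s(cons(e, b)), cons(s(0), s(e)))  →  0   [R1 at ε]

0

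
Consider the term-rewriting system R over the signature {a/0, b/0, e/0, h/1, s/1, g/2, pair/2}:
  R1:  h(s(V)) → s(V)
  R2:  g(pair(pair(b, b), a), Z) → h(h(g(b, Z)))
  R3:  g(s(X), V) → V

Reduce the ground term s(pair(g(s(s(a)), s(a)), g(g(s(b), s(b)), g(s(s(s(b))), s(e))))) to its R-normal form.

s(pair(s(a), s(e)))

1. s(pair(g(s(s(a)), s(a)), g(g(s(b), s(b)), g(s(s(s(b))), s(e)))))  →  s(pair(s(a), g(g(s(b), s(b)), g(s(s(s(b))), s(e)))))   [R3 at 1.1]
2. s(pair(s(a), g(g(s(b), s(b)), g(s(s(s(b))), s(e)))))  →  s(pair(s(a), g(s(b), g(s(s(s(b))), s(e)))))   [R3 at 1.2.1]
3. s(pair(s(a), g(s(b), g(s(s(s(b))), s(e)))))  →  s(pair(s(a), g(s(s(s(b))), s(e))))   [R3 at 1.2]
4. s(pair(s(a), g(s(s(s(b))), s(e))))  →  s(pair(s(a), s(e)))   [R3 at 1.2]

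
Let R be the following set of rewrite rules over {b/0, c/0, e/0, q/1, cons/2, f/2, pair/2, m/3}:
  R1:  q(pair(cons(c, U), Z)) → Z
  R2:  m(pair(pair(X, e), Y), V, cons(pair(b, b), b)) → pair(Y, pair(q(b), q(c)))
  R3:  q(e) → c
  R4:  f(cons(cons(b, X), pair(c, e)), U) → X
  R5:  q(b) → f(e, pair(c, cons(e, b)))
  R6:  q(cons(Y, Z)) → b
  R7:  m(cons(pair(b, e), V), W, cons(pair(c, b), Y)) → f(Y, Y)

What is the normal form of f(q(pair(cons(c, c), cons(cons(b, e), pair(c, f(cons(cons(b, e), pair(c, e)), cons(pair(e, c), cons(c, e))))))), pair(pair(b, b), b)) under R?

1. f(q(pair(cons(c, c), cons(cons(b, e), pair(c, f(cons(cons(b, e), pair(c, e)), cons(pair(e, c), cons(c, e))))))), pair(pair(b, b), b))  →  f(cons(cons(b, e), pair(c, f(cons(cons(b, e), pair(c, e)), cons(pair(e, c), cons(c, e))))), pair(pair(b, b), b))   [R1 at 1]
2. f(cons(cons(b, e), pair(c, f(cons(cons(b, e), pair(c, e)), cons(pair(e, c), cons(c, e))))), pair(pair(b, b), b))  →  f(cons(cons(b, e), pair(c, e)), pair(pair(b, b), b))   [R4 at 1.2.2]
3. f(cons(cons(b, e), pair(c, e)), pair(pair(b, b), b))  →  e   [R4 at ε]

e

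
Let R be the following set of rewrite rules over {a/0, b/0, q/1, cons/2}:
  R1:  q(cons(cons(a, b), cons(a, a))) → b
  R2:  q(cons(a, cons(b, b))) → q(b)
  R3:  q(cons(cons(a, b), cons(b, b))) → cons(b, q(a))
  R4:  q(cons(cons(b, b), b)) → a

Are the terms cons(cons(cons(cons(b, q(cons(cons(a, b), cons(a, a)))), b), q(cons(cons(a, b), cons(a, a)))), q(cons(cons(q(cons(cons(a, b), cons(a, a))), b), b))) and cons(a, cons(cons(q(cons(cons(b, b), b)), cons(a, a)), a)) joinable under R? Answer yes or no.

Reduce t₁ = cons(cons(cons(cons(b, q(cons(cons(a, b), cons(a, a)))), b), q(cons(cons(a, b), cons(a, a)))), q(cons(cons(q(cons(cons(a, b), cons(a, a))), b), b))):
1. cons(cons(cons(cons(b, q(cons(cons(a, b), cons(a, a)))), b), q(cons(cons(a, b), cons(a, a)))), q(cons(cons(q(cons(cons(a, b), cons(a, a))), b), b)))  →  cons(cons(cons(cons(b, b), b), q(cons(cons(a, b), cons(a, a)))), q(cons(cons(q(cons(cons(a, b), cons(a, a))), b), b)))   [R1 at 1.1.1.2]
2. cons(cons(cons(cons(b, b), b), q(cons(cons(a, b), cons(a, a)))), q(cons(cons(q(cons(cons(a, b), cons(a, a))), b), b)))  →  cons(cons(cons(cons(b, b), b), b), q(cons(cons(q(cons(cons(a, b), cons(a, a))), b), b)))   [R1 at 1.2]
3. cons(cons(cons(cons(b, b), b), b), q(cons(cons(q(cons(cons(a, b), cons(a, a))), b), b)))  →  cons(cons(cons(cons(b, b), b), b), q(cons(cons(b, b), b)))   [R1 at 2.1.1.1]
4. cons(cons(cons(cons(b, b), b), b), q(cons(cons(b, b), b)))  →  cons(cons(cons(cons(b, b), b), b), a)   [R4 at 2]

Reduce t₂ = cons(a, cons(cons(q(cons(cons(b, b), b)), cons(a, a)), a)):
1. cons(a, cons(cons(q(cons(cons(b, b), b)), cons(a, a)), a))  →  cons(a, cons(cons(a, cons(a, a)), a))   [R4 at 2.1.1]

no — NF(t₁) = cons(cons(cons(cons(b, b), b), b), a), NF(t₂) = cons(a, cons(cons(a, cons(a, a)), a))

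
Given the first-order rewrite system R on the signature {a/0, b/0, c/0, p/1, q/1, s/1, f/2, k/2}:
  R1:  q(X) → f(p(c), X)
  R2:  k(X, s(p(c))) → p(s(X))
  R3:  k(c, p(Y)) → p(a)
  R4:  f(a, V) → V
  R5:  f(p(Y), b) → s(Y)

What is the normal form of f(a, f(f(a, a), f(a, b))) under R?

1. f(a, f(f(a, a), f(a, b)))  →  f(f(a, a), f(a, b))   [R4 at ε]
2. f(f(a, a), f(a, b))  →  f(a, f(a, b))   [R4 at 1]
3. f(a, f(a, b))  →  f(a, b)   [R4 at ε]
4. f(a, b)  →  b   [R4 at ε]

b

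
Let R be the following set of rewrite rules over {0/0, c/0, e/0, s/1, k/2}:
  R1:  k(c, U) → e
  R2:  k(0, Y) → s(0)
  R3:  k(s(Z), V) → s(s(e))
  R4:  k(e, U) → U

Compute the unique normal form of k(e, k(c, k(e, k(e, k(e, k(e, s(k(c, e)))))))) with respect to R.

1. k(e, k(c, k(e, k(e, k(e, k(e, s(k(c, e))))))))  →  k(c, k(e, k(e, k(e, k(e, s(k(c, e)))))))   [R4 at ε]
2. k(c, k(e, k(e, k(e, k(e, s(k(c, e)))))))  →  e   [R1 at ε]

e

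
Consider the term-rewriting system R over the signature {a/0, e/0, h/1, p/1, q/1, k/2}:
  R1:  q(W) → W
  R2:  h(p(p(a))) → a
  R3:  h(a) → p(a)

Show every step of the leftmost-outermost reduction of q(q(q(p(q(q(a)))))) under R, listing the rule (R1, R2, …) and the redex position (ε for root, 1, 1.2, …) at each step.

p(a)

1. q(q(q(p(q(q(a))))))  →  q(q(p(q(q(a)))))   [R1 at ε]
2. q(q(p(q(q(a)))))  →  q(p(q(q(a))))   [R1 at ε]
3. q(p(q(q(a))))  →  p(q(q(a)))   [R1 at ε]
4. p(q(q(a)))  →  p(q(a))   [R1 at 1]
5. p(q(a))  →  p(a)   [R1 at 1]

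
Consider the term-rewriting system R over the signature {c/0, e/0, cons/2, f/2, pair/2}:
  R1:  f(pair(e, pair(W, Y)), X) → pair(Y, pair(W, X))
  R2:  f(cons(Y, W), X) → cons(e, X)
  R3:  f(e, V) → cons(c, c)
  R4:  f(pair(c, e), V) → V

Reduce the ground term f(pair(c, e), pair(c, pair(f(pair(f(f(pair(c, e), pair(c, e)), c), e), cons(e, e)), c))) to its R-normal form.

pair(c, pair(cons(e, e), c))

1. f(pair(c, e), pair(c, pair(f(pair(f(f(pair(c, e), pair(c, e)), c), e), cons(e, e)), c)))  →  pair(c, pair(f(pair(f(f(pair(c, e), pair(c, e)), c), e), cons(e, e)), c))   [R4 at ε]
2. pair(c, pair(f(pair(f(f(pair(c, e), pair(c, e)), c), e), cons(e, e)), c))  →  pair(c, pair(f(pair(f(pair(c, e), c), e), cons(e, e)), c))   [R4 at 2.1.1.1.1]
3. pair(c, pair(f(pair(f(pair(c, e), c), e), cons(e, e)), c))  →  pair(c, pair(f(pair(c, e), cons(e, e)), c))   [R4 at 2.1.1.1]
4. pair(c, pair(f(pair(c, e), cons(e, e)), c))  →  pair(c, pair(cons(e, e), c))   [R4 at 2.1]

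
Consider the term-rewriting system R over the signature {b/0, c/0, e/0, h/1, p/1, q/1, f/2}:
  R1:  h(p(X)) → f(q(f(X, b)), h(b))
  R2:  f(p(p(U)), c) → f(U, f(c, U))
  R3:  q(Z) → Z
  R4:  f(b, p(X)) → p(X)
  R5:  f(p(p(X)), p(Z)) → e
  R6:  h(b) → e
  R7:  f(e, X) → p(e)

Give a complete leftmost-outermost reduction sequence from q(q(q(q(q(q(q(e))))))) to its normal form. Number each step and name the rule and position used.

1. q(q(q(q(q(q(q(e)))))))  →  q(q(q(q(q(q(e))))))   [R3 at ε]
2. q(q(q(q(q(q(e))))))  →  q(q(q(q(q(e)))))   [R3 at ε]
3. q(q(q(q(q(e)))))  →  q(q(q(q(e))))   [R3 at ε]
4. q(q(q(q(e))))  →  q(q(q(e)))   [R3 at ε]
5. q(q(q(e)))  →  q(q(e))   [R3 at ε]
6. q(q(e))  →  q(e)   [R3 at ε]
7. q(e)  →  e   [R3 at ε]

e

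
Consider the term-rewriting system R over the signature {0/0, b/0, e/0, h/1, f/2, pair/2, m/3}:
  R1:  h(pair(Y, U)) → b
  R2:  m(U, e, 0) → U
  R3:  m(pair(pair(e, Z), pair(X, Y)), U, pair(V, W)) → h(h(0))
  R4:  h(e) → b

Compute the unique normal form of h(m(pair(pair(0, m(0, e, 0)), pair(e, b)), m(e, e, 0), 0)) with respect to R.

1. h(m(pair(pair(0, m(0, e, 0)), pair(e, b)), m(e, e, 0), 0))  →  h(m(pair(pair(0, 0), pair(e, b)), m(e, e, 0), 0))   [R2 at 1.1.1.2]
2. h(m(pair(pair(0, 0), pair(e, b)), m(e, e, 0), 0))  →  h(m(pair(pair(0, 0), pair(e, b)), e, 0))   [R2 at 1.2]
3. h(m(pair(pair(0, 0), pair(e, b)), e, 0))  →  h(pair(pair(0, 0), pair(e, b)))   [R2 at 1]
4. h(pair(pair(0, 0), pair(e, b)))  →  b   [R1 at ε]

b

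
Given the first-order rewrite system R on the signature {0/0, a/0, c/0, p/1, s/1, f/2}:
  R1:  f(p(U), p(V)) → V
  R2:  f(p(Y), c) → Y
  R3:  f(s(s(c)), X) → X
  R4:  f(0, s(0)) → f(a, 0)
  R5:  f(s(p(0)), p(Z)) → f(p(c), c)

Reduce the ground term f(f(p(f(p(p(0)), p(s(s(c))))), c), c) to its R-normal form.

c

1. f(f(p(f(p(p(0)), p(s(s(c))))), c), c)  →  f(f(p(p(0)), p(s(s(c)))), c)   [R2 at 1]
2. f(f(p(p(0)), p(s(s(c)))), c)  →  f(s(s(c)), c)   [R1 at 1]
3. f(s(s(c)), c)  →  c   [R3 at ε]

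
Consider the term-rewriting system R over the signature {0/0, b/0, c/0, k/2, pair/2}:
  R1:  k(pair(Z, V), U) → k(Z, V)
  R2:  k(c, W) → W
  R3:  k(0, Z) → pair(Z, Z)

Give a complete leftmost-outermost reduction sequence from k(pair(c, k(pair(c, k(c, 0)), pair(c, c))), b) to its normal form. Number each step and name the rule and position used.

1. k(pair(c, k(pair(c, k(c, 0)), pair(c, c))), b)  →  k(c, k(pair(c, k(c, 0)), pair(c, c)))   [R1 at ε]
2. k(c, k(pair(c, k(c, 0)), pair(c, c)))  →  k(pair(c, k(c, 0)), pair(c, c))   [R2 at ε]
3. k(pair(c, k(c, 0)), pair(c, c))  →  k(c, k(c, 0))   [R1 at ε]
4. k(c, k(c, 0))  →  k(c, 0)   [R2 at ε]
5. k(c, 0)  →  0   [R2 at ε]

0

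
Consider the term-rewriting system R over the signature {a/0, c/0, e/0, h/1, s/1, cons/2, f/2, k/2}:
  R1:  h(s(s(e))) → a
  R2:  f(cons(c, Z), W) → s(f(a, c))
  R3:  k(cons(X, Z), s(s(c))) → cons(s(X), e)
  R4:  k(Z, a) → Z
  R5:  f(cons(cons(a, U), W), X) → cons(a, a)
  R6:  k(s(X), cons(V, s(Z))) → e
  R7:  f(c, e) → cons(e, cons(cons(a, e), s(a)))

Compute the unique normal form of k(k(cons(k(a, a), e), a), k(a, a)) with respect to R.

cons(a, e)

1. k(k(cons(k(a, a), e), a), k(a, a))  →  k(cons(k(a, a), e), k(a, a))   [R4 at 1]
2. k(cons(k(a, a), e), k(a, a))  →  k(cons(a, e), k(a, a))   [R4 at 1.1]
3. k(cons(a, e), k(a, a))  →  k(cons(a, e), a)   [R4 at 2]
4. k(cons(a, e), a)  →  cons(a, e)   [R4 at ε]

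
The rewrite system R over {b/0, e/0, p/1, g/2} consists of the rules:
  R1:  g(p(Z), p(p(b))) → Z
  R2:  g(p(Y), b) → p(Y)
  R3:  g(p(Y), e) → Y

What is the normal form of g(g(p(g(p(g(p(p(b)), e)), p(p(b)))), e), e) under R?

b

1. g(g(p(g(p(g(p(p(b)), e)), p(p(b)))), e), e)  →  g(g(p(g(p(p(b)), e)), p(p(b))), e)   [R3 at 1]
2. g(g(p(g(p(p(b)), e)), p(p(b))), e)  →  g(g(p(p(b)), e), e)   [R1 at 1]
3. g(g(p(p(b)), e), e)  →  g(p(b), e)   [R3 at 1]
4. g(p(b), e)  →  b   [R3 at ε]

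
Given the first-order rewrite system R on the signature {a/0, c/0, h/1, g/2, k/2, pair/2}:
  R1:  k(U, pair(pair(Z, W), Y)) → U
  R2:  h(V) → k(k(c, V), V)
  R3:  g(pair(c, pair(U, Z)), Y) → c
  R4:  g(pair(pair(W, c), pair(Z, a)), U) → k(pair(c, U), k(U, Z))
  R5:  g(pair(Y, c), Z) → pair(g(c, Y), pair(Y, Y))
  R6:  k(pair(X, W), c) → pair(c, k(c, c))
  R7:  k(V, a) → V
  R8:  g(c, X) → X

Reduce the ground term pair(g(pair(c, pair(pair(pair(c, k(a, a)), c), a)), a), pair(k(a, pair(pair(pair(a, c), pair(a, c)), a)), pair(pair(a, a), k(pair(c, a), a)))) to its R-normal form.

1. pair(g(pair(c, pair(pair(pair(c, k(a, a)), c), a)), a), pair(k(a, pair(pair(pair(a, c), pair(a, c)), a)), pair(pair(a, a), k(pair(c, a), a))))  →  pair(c, pair(k(a, pair(pair(pair(a, c), pair(a, c)), a)), pair(pair(a, a), k(pair(c, a), a))))   [R3 at 1]
2. pair(c, pair(k(a, pair(pair(pair(a, c), pair(a, c)), a)), pair(pair(a, a), k(pair(c, a), a))))  →  pair(c, pair(a, pair(pair(a, a), k(pair(c, a), a))))   [R1 at 2.1]
3. pair(c, pair(a, pair(pair(a, a), k(pair(c, a), a))))  →  pair(c, pair(a, pair(pair(a, a), pair(c, a))))   [R7 at 2.2.2]

pair(c, pair(a, pair(pair(a, a), pair(c, a))))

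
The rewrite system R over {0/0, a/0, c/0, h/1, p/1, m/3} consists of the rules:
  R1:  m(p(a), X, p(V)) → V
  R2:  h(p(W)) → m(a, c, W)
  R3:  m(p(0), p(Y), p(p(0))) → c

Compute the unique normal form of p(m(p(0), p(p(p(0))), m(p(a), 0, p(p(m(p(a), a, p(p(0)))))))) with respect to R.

1. p(m(p(0), p(p(p(0))), m(p(a), 0, p(p(m(p(a), a, p(p(0))))))))  →  p(m(p(0), p(p(p(0))), p(m(p(a), a, p(p(0))))))   [R1 at 1.3]
2. p(m(p(0), p(p(p(0))), p(m(p(a), a, p(p(0))))))  →  p(m(p(0), p(p(p(0))), p(p(0))))   [R1 at 1.3.1]
3. p(m(p(0), p(p(p(0))), p(p(0))))  →  p(c)   [R3 at 1]

p(c)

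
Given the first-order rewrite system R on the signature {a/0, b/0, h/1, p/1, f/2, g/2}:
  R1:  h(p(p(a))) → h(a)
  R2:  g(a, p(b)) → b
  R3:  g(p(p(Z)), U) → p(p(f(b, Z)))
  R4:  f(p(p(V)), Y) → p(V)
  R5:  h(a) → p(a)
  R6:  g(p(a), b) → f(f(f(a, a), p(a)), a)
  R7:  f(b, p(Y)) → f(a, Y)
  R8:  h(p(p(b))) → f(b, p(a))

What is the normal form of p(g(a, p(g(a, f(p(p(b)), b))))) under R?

p(b)

1. p(g(a, p(g(a, f(p(p(b)), b)))))  →  p(g(a, p(g(a, p(b)))))   [R4 at 1.2.1.2]
2. p(g(a, p(g(a, p(b)))))  →  p(g(a, p(b)))   [R2 at 1.2.1]
3. p(g(a, p(b)))  →  p(b)   [R2 at 1]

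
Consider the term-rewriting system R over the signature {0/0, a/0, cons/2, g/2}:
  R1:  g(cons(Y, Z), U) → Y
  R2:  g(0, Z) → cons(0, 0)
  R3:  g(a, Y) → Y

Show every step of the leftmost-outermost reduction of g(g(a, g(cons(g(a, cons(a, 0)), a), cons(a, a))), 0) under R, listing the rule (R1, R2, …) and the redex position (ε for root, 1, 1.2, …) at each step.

a

1. g(g(a, g(cons(g(a, cons(a, 0)), a), cons(a, a))), 0)  →  g(g(cons(g(a, cons(a, 0)), a), cons(a, a)), 0)   [R3 at 1]
2. g(g(cons(g(a, cons(a, 0)), a), cons(a, a)), 0)  →  g(g(a, cons(a, 0)), 0)   [R1 at 1]
3. g(g(a, cons(a, 0)), 0)  →  g(cons(a, 0), 0)   [R3 at 1]
4. g(cons(a, 0), 0)  →  a   [R1 at ε]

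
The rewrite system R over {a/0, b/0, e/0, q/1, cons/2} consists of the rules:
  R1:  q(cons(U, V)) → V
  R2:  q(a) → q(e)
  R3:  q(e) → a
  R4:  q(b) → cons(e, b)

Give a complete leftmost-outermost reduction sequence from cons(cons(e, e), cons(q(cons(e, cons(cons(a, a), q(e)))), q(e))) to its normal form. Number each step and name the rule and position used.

1. cons(cons(e, e), cons(q(cons(e, cons(cons(a, a), q(e)))), q(e)))  →  cons(cons(e, e), cons(cons(cons(a, a), q(e)), q(e)))   [R1 at 2.1]
2. cons(cons(e, e), cons(cons(cons(a, a), q(e)), q(e)))  →  cons(cons(e, e), cons(cons(cons(a, a), a), q(e)))   [R3 at 2.1.2]
3. cons(cons(e, e), cons(cons(cons(a, a), a), q(e)))  →  cons(cons(e, e), cons(cons(cons(a, a), a), a))   [R3 at 2.2]

cons(cons(e, e), cons(cons(cons(a, a), a), a))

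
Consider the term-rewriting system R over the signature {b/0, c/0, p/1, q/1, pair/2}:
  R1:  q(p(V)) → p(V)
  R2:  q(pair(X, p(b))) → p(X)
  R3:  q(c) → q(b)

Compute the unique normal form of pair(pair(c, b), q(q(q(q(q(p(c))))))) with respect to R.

1. pair(pair(c, b), q(q(q(q(q(p(c)))))))  →  pair(pair(c, b), q(q(q(q(p(c))))))   [R1 at 2.1.1.1.1]
2. pair(pair(c, b), q(q(q(q(p(c))))))  →  pair(pair(c, b), q(q(q(p(c)))))   [R1 at 2.1.1.1]
3. pair(pair(c, b), q(q(q(p(c)))))  →  pair(pair(c, b), q(q(p(c))))   [R1 at 2.1.1]
4. pair(pair(c, b), q(q(p(c))))  →  pair(pair(c, b), q(p(c)))   [R1 at 2.1]
5. pair(pair(c, b), q(p(c)))  →  pair(pair(c, b), p(c))   [R1 at 2]

pair(pair(c, b), p(c))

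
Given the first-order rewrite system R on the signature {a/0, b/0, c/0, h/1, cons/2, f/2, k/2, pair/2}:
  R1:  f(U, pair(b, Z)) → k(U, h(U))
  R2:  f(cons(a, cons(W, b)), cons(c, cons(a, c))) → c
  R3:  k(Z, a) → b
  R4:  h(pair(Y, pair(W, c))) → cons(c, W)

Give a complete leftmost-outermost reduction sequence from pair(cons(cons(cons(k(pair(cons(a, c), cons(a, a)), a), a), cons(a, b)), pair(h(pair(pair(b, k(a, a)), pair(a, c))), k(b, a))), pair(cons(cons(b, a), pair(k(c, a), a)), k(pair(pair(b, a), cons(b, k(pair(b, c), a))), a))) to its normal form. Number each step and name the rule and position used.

pair(cons(cons(cons(b, a), cons(a, b)), pair(cons(c, a), b)), pair(cons(cons(b, a), pair(b, a)), b))

1. pair(cons(cons(cons(k(pair(cons(a, c), cons(a, a)), a), a), cons(a, b)), pair(h(pair(pair(b, k(a, a)), pair(a, c))), k(b, a))), pair(cons(cons(b, a), pair(k(c, a), a)), k(pair(pair(b, a), cons(b, k(pair(b, c), a))), a)))  →  pair(cons(cons(cons(b, a), cons(a, b)), pair(h(pair(pair(b, k(a, a)), pair(a, c))), k(b, a))), pair(cons(cons(b, a), pair(k(c, a), a)), k(pair(pair(b, a), cons(b, k(pair(b, c), a))), a)))   [R3 at 1.1.1.1]
2. pair(cons(cons(cons(b, a), cons(a, b)), pair(h(pair(pair(b, k(a, a)), pair(a, c))), k(b, a))), pair(cons(cons(b, a), pair(k(c, a), a)), k(pair(pair(b, a), cons(b, k(pair(b, c), a))), a)))  →  pair(cons(cons(cons(b, a), cons(a, b)), pair(cons(c, a), k(b, a))), pair(cons(cons(b, a), pair(k(c, a), a)), k(pair(pair(b, a), cons(b, k(pair(b, c), a))), a)))   [R4 at 1.2.1]
3. pair(cons(cons(cons(b, a), cons(a, b)), pair(cons(c, a), k(b, a))), pair(cons(cons(b, a), pair(k(c, a), a)), k(pair(pair(b, a), cons(b, k(pair(b, c), a))), a)))  →  pair(cons(cons(cons(b, a), cons(a, b)), pair(cons(c, a), b)), pair(cons(cons(b, a), pair(k(c, a), a)), k(pair(pair(b, a), cons(b, k(pair(b, c), a))), a)))   [R3 at 1.2.2]
4. pair(cons(cons(cons(b, a), cons(a, b)), pair(cons(c, a), b)), pair(cons(cons(b, a), pair(k(c, a), a)), k(pair(pair(b, a), cons(b, k(pair(b, c), a))), a)))  →  pair(cons(cons(cons(b, a), cons(a, b)), pair(cons(c, a), b)), pair(cons(cons(b, a), pair(b, a)), k(pair(pair(b, a), cons(b, k(pair(b, c), a))), a)))   [R3 at 2.1.2.1]
5. pair(cons(cons(cons(b, a), cons(a, b)), pair(cons(c, a), b)), pair(cons(cons(b, a), pair(b, a)), k(pair(pair(b, a), cons(b, k(pair(b, c), a))), a)))  →  pair(cons(cons(cons(b, a), cons(a, b)), pair(cons(c, a), b)), pair(cons(cons(b, a), pair(b, a)), b))   [R3 at 2.2]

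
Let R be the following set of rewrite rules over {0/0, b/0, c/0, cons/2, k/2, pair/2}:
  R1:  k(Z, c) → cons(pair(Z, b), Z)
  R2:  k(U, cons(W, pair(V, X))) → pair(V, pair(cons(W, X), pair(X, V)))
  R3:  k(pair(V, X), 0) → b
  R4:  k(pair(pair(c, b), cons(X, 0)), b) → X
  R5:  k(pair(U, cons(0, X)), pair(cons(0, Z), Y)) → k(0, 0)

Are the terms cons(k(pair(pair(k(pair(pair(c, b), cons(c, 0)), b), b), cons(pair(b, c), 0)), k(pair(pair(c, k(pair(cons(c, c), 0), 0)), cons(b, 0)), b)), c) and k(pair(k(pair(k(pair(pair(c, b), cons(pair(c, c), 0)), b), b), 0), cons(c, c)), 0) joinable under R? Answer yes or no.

no — NF(t₁) = cons(pair(b, c), c), NF(t₂) = b

Reduce t₁ = cons(k(pair(pair(k(pair(pair(c, b), cons(c, 0)), b), b), cons(pair(b, c), 0)), k(pair(pair(c, k(pair(cons(c, c), 0), 0)), cons(b, 0)), b)), c):
1. cons(k(pair(pair(k(pair(pair(c, b), cons(c, 0)), b), b), cons(pair(b, c), 0)), k(pair(pair(c, k(pair(cons(c, c), 0), 0)), cons(b, 0)), b)), c)  →  cons(k(pair(pair(c, b), cons(pair(b, c), 0)), k(pair(pair(c, k(pair(cons(c, c), 0), 0)), cons(b, 0)), b)), c)   [R4 at 1.1.1.1]
2. cons(k(pair(pair(c, b), cons(pair(b, c), 0)), k(pair(pair(c, k(pair(cons(c, c), 0), 0)), cons(b, 0)), b)), c)  →  cons(k(pair(pair(c, b), cons(pair(b, c), 0)), k(pair(pair(c, b), cons(b, 0)), b)), c)   [R3 at 1.2.1.1.2]
3. cons(k(pair(pair(c, b), cons(pair(b, c), 0)), k(pair(pair(c, b), cons(b, 0)), b)), c)  →  cons(k(pair(pair(c, b), cons(pair(b, c), 0)), b), c)   [R4 at 1.2]
4. cons(k(pair(pair(c, b), cons(pair(b, c), 0)), b), c)  →  cons(pair(b, c), c)   [R4 at 1]

Reduce t₂ = k(pair(k(pair(k(pair(pair(c, b), cons(pair(c, c), 0)), b), b), 0), cons(c, c)), 0):
1. k(pair(k(pair(k(pair(pair(c, b), cons(pair(c, c), 0)), b), b), 0), cons(c, c)), 0)  →  b   [R3 at ε]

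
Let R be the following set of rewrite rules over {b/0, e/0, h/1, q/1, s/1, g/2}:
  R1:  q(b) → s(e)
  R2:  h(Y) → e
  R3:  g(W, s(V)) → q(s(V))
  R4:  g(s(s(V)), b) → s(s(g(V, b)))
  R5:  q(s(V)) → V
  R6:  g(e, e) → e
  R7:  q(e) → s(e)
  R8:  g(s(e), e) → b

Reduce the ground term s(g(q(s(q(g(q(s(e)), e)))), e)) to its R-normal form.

s(b)

1. s(g(q(s(q(g(q(s(e)), e)))), e))  →  s(g(q(g(q(s(e)), e)), e))   [R5 at 1.1]
2. s(g(q(g(q(s(e)), e)), e))  →  s(g(q(g(e, e)), e))   [R5 at 1.1.1.1]
3. s(g(q(g(e, e)), e))  →  s(g(q(e), e))   [R6 at 1.1.1]
4. s(g(q(e), e))  →  s(g(s(e), e))   [R7 at 1.1]
5. s(g(s(e), e))  →  s(b)   [R8 at 1]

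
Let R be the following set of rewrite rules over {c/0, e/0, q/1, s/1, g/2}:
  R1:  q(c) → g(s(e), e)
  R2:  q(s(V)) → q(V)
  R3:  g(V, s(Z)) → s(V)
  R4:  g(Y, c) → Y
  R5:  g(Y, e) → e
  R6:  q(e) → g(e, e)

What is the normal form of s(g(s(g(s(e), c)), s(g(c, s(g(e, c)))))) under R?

1. s(g(s(g(s(e), c)), s(g(c, s(g(e, c))))))  →  s(s(s(g(s(e), c))))   [R3 at 1]
2. s(s(s(g(s(e), c))))  →  s(s(s(s(e))))   [R4 at 1.1.1]

s(s(s(s(e))))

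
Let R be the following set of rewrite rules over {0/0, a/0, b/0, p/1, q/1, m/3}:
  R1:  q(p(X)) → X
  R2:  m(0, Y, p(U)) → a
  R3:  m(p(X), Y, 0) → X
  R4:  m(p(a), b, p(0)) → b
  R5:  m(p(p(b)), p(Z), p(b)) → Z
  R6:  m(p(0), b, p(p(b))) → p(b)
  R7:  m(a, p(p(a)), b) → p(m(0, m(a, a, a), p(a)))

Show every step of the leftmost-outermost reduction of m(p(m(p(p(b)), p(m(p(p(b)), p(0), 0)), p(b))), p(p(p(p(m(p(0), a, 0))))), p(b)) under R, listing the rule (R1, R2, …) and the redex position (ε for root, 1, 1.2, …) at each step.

p(p(p(0)))

1. m(p(m(p(p(b)), p(m(p(p(b)), p(0), 0)), p(b))), p(p(p(p(m(p(0), a, 0))))), p(b))  →  m(p(m(p(p(b)), p(0), 0)), p(p(p(p(m(p(0), a, 0))))), p(b))   [R5 at 1.1]
2. m(p(m(p(p(b)), p(0), 0)), p(p(p(p(m(p(0), a, 0))))), p(b))  →  m(p(p(b)), p(p(p(p(m(p(0), a, 0))))), p(b))   [R3 at 1.1]
3. m(p(p(b)), p(p(p(p(m(p(0), a, 0))))), p(b))  →  p(p(p(m(p(0), a, 0))))   [R5 at ε]
4. p(p(p(m(p(0), a, 0))))  →  p(p(p(0)))   [R3 at 1.1.1]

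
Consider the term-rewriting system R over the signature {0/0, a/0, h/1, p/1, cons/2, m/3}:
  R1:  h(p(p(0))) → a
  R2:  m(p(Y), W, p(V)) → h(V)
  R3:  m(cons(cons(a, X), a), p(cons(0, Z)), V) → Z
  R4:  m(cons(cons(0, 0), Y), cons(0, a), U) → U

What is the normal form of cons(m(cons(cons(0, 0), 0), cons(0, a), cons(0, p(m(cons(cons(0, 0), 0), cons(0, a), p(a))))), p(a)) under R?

cons(cons(0, p(p(a))), p(a))

1. cons(m(cons(cons(0, 0), 0), cons(0, a), cons(0, p(m(cons(cons(0, 0), 0), cons(0, a), p(a))))), p(a))  →  cons(cons(0, p(m(cons(cons(0, 0), 0), cons(0, a), p(a)))), p(a))   [R4 at 1]
2. cons(cons(0, p(m(cons(cons(0, 0), 0), cons(0, a), p(a)))), p(a))  →  cons(cons(0, p(p(a))), p(a))   [R4 at 1.2.1]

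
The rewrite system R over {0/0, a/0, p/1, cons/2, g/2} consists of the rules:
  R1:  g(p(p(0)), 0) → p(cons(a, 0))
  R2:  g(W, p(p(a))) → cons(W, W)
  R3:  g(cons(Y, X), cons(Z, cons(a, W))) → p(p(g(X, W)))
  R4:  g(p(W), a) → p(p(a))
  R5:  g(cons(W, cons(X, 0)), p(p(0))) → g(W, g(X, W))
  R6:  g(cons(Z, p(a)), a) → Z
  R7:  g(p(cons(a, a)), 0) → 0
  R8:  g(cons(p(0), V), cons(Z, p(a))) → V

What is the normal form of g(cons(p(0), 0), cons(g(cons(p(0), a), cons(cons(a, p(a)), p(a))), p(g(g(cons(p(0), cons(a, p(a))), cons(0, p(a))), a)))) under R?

0

1. g(cons(p(0), 0), cons(g(cons(p(0), a), cons(cons(a, p(a)), p(a))), p(g(g(cons(p(0), cons(a, p(a))), cons(0, p(a))), a))))  →  g(cons(p(0), 0), cons(a, p(g(g(cons(p(0), cons(a, p(a))), cons(0, p(a))), a))))   [R8 at 2.1]
2. g(cons(p(0), 0), cons(a, p(g(g(cons(p(0), cons(a, p(a))), cons(0, p(a))), a))))  →  g(cons(p(0), 0), cons(a, p(g(cons(a, p(a)), a))))   [R8 at 2.2.1.1]
3. g(cons(p(0), 0), cons(a, p(g(cons(a, p(a)), a))))  →  g(cons(p(0), 0), cons(a, p(a)))   [R6 at 2.2.1]
4. g(cons(p(0), 0), cons(a, p(a)))  →  0   [R8 at ε]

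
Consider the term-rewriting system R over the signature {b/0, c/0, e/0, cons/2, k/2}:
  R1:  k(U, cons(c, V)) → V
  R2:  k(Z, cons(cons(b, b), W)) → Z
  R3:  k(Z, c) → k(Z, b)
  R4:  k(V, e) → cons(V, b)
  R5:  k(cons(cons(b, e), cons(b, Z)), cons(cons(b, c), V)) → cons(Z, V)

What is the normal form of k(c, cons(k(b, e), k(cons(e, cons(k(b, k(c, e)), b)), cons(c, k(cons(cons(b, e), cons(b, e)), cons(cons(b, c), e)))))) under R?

1. k(c, cons(k(b, e), k(cons(e, cons(k(b, k(c, e)), b)), cons(c, k(cons(cons(b, e), cons(b, e)), cons(cons(b, c), e))))))  →  k(c, cons(cons(b, b), k(cons(e, cons(k(b, k(c, e)), b)), cons(c, k(cons(cons(b, e), cons(b, e)), cons(cons(b, c), e))))))   [R4 at 2.1]
2. k(c, cons(cons(b, b), k(cons(e, cons(k(b, k(c, e)), b)), cons(c, k(cons(cons(b, e), cons(b, e)), cons(cons(b, c), e))))))  →  c   [R2 at ε]

c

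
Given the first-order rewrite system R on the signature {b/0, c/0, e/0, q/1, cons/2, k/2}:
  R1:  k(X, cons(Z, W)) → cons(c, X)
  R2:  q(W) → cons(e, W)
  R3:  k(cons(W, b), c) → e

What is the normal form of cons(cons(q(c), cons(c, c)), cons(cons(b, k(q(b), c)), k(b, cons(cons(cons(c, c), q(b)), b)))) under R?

cons(cons(cons(e, c), cons(c, c)), cons(cons(b, e), cons(c, b)))

1. cons(cons(q(c), cons(c, c)), cons(cons(b, k(q(b), c)), k(b, cons(cons(cons(c, c), q(b)), b))))  →  cons(cons(cons(e, c), cons(c, c)), cons(cons(b, k(q(b), c)), k(b, cons(cons(cons(c, c), q(b)), b))))   [R2 at 1.1]
2. cons(cons(cons(e, c), cons(c, c)), cons(cons(b, k(q(b), c)), k(b, cons(cons(cons(c, c), q(b)), b))))  →  cons(cons(cons(e, c), cons(c, c)), cons(cons(b, k(cons(e, b), c)), k(b, cons(cons(cons(c, c), q(b)), b))))   [R2 at 2.1.2.1]
3. cons(cons(cons(e, c), cons(c, c)), cons(cons(b, k(cons(e, b), c)), k(b, cons(cons(cons(c, c), q(b)), b))))  →  cons(cons(cons(e, c), cons(c, c)), cons(cons(b, e), k(b, cons(cons(cons(c, c), q(b)), b))))   [R3 at 2.1.2]
4. cons(cons(cons(e, c), cons(c, c)), cons(cons(b, e), k(b, cons(cons(cons(c, c), q(b)), b))))  →  cons(cons(cons(e, c), cons(c, c)), cons(cons(b, e), cons(c, b)))   [R1 at 2.2]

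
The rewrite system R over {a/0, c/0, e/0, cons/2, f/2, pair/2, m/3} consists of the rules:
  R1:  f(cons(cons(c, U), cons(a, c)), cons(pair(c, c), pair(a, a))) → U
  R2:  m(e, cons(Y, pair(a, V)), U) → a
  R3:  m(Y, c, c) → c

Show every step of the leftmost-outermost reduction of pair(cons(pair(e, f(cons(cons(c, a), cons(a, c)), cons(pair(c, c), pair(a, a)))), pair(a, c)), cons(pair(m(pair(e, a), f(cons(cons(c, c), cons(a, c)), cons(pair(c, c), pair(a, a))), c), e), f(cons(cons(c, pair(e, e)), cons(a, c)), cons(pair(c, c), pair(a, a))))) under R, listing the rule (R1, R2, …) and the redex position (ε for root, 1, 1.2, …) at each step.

1. pair(cons(pair(e, f(cons(cons(c, a), cons(a, c)), cons(pair(c, c), pair(a, a)))), pair(a, c)), cons(pair(m(pair(e, a), f(cons(cons(c, c), cons(a, c)), cons(pair(c, c), pair(a, a))), c), e), f(cons(cons(c, pair(e, e)), cons(a, c)), cons(pair(c, c), pair(a, a)))))  →  pair(cons(pair(e, a), pair(a, c)), cons(pair(m(pair(e, a), f(cons(cons(c, c), cons(a, c)), cons(pair(c, c), pair(a, a))), c), e), f(cons(cons(c, pair(e, e)), cons(a, c)), cons(pair(c, c), pair(a, a)))))   [R1 at 1.1.2]
2. pair(cons(pair(e, a), pair(a, c)), cons(pair(m(pair(e, a), f(cons(cons(c, c), cons(a, c)), cons(pair(c, c), pair(a, a))), c), e), f(cons(cons(c, pair(e, e)), cons(a, c)), cons(pair(c, c), pair(a, a)))))  →  pair(cons(pair(e, a), pair(a, c)), cons(pair(m(pair(e, a), c, c), e), f(cons(cons(c, pair(e, e)), cons(a, c)), cons(pair(c, c), pair(a, a)))))   [R1 at 2.1.1.2]
3. pair(cons(pair(e, a), pair(a, c)), cons(pair(m(pair(e, a), c, c), e), f(cons(cons(c, pair(e, e)), cons(a, c)), cons(pair(c, c), pair(a, a)))))  →  pair(cons(pair(e, a), pair(a, c)), cons(pair(c, e), f(cons(cons(c, pair(e, e)), cons(a, c)), cons(pair(c, c), pair(a, a)))))   [R3 at 2.1.1]
4. pair(cons(pair(e, a), pair(a, c)), cons(pair(c, e), f(cons(cons(c, pair(e, e)), cons(a, c)), cons(pair(c, c), pair(a, a)))))  →  pair(cons(pair(e, a), pair(a, c)), cons(pair(c, e), pair(e, e)))   [R1 at 2.2]

pair(cons(pair(e, a), pair(a, c)), cons(pair(c, e), pair(e, e)))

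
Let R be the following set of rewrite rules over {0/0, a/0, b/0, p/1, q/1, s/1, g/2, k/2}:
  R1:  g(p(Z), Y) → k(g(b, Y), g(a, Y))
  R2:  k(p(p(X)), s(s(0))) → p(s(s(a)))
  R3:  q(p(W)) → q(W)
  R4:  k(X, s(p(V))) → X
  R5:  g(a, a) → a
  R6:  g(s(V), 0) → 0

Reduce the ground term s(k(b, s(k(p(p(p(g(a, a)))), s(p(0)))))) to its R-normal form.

1. s(k(b, s(k(p(p(p(g(a, a)))), s(p(0))))))  →  s(k(b, s(p(p(p(g(a, a)))))))   [R4 at 1.2.1]
2. s(k(b, s(p(p(p(g(a, a)))))))  →  s(b)   [R4 at 1]

s(b)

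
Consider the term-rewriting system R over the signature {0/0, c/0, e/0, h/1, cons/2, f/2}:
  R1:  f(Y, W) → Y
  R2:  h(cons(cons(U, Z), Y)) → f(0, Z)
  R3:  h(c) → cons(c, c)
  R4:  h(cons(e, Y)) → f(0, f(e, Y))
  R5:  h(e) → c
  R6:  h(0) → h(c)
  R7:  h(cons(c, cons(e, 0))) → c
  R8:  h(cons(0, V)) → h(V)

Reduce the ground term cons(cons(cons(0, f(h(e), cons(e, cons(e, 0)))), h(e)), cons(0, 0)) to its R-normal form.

cons(cons(cons(0, c), c), cons(0, 0))

1. cons(cons(cons(0, f(h(e), cons(e, cons(e, 0)))), h(e)), cons(0, 0))  →  cons(cons(cons(0, h(e)), h(e)), cons(0, 0))   [R1 at 1.1.2]
2. cons(cons(cons(0, h(e)), h(e)), cons(0, 0))  →  cons(cons(cons(0, c), h(e)), cons(0, 0))   [R5 at 1.1.2]
3. cons(cons(cons(0, c), h(e)), cons(0, 0))  →  cons(cons(cons(0, c), c), cons(0, 0))   [R5 at 1.2]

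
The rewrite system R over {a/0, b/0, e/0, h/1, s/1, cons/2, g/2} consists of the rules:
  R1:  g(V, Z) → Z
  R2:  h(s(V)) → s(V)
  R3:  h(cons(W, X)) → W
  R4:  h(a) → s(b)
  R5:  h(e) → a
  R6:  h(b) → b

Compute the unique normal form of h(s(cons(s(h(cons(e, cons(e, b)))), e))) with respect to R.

1. h(s(cons(s(h(cons(e, cons(e, b)))), e)))  →  s(cons(s(h(cons(e, cons(e, b)))), e))   [R2 at ε]
2. s(cons(s(h(cons(e, cons(e, b)))), e))  →  s(cons(s(e), e))   [R3 at 1.1.1]

s(cons(s(e), e))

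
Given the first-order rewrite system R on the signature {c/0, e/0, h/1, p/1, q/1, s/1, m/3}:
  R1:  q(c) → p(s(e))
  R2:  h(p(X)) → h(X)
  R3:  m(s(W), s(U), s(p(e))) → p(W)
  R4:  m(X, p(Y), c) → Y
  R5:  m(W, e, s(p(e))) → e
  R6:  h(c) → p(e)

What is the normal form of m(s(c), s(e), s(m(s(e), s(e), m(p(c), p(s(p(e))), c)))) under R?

1. m(s(c), s(e), s(m(s(e), s(e), m(p(c), p(s(p(e))), c))))  →  m(s(c), s(e), s(m(s(e), s(e), s(p(e)))))   [R4 at 3.1.3]
2. m(s(c), s(e), s(m(s(e), s(e), s(p(e)))))  →  m(s(c), s(e), s(p(e)))   [R3 at 3.1]
3. m(s(c), s(e), s(p(e)))  →  p(c)   [R3 at ε]

p(c)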